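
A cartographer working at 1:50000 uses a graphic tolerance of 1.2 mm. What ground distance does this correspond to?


ground = 1.2 mm * 50000 / 1000 = 60.0 m

60.0 m


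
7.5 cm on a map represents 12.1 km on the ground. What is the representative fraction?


ground = 12.1 km = 1210000 cm; RF denominator = ground / map = 1210000 / 7.5 ≈ 161333; RF = 1:161333

1:161333


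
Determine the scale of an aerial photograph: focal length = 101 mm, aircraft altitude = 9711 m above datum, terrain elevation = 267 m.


scale = f / (H - h) = 101 mm / 9444 m = 101 / 9444000 = 1:93505

1:93505


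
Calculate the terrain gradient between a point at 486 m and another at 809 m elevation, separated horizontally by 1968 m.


gradient = (809 - 486) / 1968 = 323 / 1968 = 0.1641

0.1641


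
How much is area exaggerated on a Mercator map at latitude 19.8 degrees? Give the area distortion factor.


area_distortion = 1/cos^2(19.8) = 1.13

1.13


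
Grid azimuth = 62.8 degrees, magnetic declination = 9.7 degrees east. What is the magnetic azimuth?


magnetic azimuth = grid azimuth - declination (east +ve)
mag_az = 62.8 - 9.7 = 53.1 degrees

53.1 degrees


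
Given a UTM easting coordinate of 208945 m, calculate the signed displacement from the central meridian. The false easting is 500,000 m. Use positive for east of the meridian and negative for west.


displacement = 208945 - 500000 = -291055 m

-291055 m


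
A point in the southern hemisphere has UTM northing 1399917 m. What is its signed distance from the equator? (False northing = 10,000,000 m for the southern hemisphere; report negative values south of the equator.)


For southern: actual = 1399917 - 10000000 = -8600083 m

-8600083 m


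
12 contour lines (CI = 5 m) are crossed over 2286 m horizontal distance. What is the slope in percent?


elevation change = 12 * 5 = 60 m
slope = 60 / 2286 * 100 = 2.6%

2.6%


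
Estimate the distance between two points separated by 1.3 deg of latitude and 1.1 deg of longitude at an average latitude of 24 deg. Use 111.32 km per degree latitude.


dlat_km = 1.3 * 111.32 = 144.716
dlon_km = 1.1 * 111.32 * cos(24) ≈ 111.865
dist = sqrt(144.716^2 + 111.865^2) ≈ 182.9 km

182.9 km


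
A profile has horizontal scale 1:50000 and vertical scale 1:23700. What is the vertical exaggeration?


VE = horizontal_scale / vertical_scale = 50000 / 23700 ≈ 2.1

2.1x


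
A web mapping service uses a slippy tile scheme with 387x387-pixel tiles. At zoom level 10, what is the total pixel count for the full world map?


tiles per axis = 2^10 = 1024
total tiles = 1024^2 = 1048576
pixels per axis = 1024 * 387 = 396288
total pixels = 396288^2 = 157044178944

157044178944 pixels


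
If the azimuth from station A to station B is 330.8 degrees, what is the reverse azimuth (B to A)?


back azimuth = (330.8 + 180) mod 360 = 150.8 degrees

150.8 degrees


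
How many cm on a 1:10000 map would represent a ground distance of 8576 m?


map_cm = 8576 * 100 / 10000 = 85.76 cm

85.76 cm


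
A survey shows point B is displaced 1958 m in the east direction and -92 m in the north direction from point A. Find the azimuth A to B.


az = atan2(1958, -92) = 92.7 deg
adjusted to 0-360: 92.7 degrees

92.7 degrees


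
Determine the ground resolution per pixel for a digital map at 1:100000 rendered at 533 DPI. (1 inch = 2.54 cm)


pixel_cm = 2.54 / 533 ≈ 0.004765 cm
ground = pixel_cm * 100000 / 100 = 2.54 * 100000 / (533 * 100) = 254000 / 53300 ≈ 4.77 m

4.77 m


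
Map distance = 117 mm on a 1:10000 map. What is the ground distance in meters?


ground = 117 mm * 10000 / 1000 = 1170.0 m

1170.0 m


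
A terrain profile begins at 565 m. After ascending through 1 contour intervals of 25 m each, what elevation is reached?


elevation = 565 + 1 * 25 = 590 m

590 m


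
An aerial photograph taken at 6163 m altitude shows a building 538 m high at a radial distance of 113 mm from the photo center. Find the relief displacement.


d = h * r / H = 538 * 113 / 6163 = 9.86 mm

9.86 mm


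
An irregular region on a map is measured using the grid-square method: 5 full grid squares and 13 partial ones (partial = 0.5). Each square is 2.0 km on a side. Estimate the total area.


effective squares = 5 + 13 * 0.5 = 11.5
area = 11.5 * 4.0 = 46.0 km^2

46.0 km^2


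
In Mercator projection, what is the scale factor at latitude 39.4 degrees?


SF = 1 / cos(39.4) = 1 / 0.772734 = 1.294

1.294


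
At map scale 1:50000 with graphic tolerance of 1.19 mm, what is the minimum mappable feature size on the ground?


ground = 1.19 mm * 50000 / 1000 = 59.5 m

59.5 m


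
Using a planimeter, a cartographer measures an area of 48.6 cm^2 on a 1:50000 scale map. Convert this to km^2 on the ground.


ground_area = 48.6 * (50000/100)^2 = 12150000.0 m^2 = 12.15 km^2

12.15 km^2


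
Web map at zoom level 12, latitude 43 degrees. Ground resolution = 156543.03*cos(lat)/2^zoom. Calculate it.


res = 156543.03 * cos(43) / 2^12 = 156543.03 * 0.7313537 / 4096 = 27.95 m/pixel

27.95 m/pixel


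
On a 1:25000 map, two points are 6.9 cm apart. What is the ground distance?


ground = 6.9 cm * 25000 / 100 = 1725.0 m = 1.725 km

1.725 km


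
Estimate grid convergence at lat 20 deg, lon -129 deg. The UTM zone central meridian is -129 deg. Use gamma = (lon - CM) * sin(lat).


gamma = (-129 - -129) * sin(20) = 0 * 0.34202 = 0.0 degrees

0.0 degrees


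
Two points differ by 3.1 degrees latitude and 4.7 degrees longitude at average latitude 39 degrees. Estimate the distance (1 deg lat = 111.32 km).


dlat_km = 3.1 * 111.32 = 345.092
dlon_km = 4.7 * 111.32 * cos(39) ≈ 406.606
dist = sqrt(345.092^2 + 406.606^2) ≈ 533.3 km

533.3 km


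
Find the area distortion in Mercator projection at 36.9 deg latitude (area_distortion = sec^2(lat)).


area_distortion = 1/cos^2(36.9) = 1.564

1.564


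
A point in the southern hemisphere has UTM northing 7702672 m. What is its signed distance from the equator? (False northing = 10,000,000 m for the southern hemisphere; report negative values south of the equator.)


For southern: actual = 7702672 - 10000000 = -2297328 m

-2297328 m


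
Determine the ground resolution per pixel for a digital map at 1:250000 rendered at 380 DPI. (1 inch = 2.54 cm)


pixel_cm = 2.54 / 380 ≈ 0.006684 cm
ground = pixel_cm * 250000 / 100 = 2.54 * 250000 / (380 * 100) = 635000 / 38000 ≈ 16.71 m

16.71 m


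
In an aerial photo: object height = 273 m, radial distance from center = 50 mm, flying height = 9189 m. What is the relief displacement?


d = h * r / H = 273 * 50 / 9189 = 1.49 mm

1.49 mm


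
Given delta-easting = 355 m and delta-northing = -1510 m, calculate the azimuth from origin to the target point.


az = atan2(355, -1510) = 166.8 deg
adjusted to 0-360: 166.8 degrees

166.8 degrees


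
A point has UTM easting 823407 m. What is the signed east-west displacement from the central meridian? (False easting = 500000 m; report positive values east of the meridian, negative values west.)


displacement = 823407 - 500000 = 323407 m

323407 m


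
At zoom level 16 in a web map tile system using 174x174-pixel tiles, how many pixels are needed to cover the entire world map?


tiles per axis = 2^16 = 65536
total tiles = 65536^2 = 4294967296
pixels per axis = 65536 * 174 = 11403264
total pixels = 11403264^2 = 130034429853696

130034429853696 pixels


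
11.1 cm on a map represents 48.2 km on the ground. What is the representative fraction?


ground = 48.2 km = 4820000 cm; RF denominator = ground / map = 4820000 / 11.1 ≈ 434234; RF = 1:434234

1:434234


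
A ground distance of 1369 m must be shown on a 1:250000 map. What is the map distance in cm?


map_cm = 1369 * 100 / 250000 = 0.5476 cm ≈ 0.55 cm

0.55 cm


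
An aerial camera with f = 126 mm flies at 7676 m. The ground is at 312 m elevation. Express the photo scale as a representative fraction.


scale = f / (H - h) = 126 mm / 7364 m = 126 / 7364000 = 1:58444

1:58444


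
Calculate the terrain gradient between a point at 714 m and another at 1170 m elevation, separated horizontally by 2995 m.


gradient = (1170 - 714) / 2995 = 456 / 2995 = 0.1523

0.1523


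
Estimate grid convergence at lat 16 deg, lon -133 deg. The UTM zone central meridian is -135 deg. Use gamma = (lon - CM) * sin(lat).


gamma = (-133 - -135) * sin(16) = 2 * 0.275637 = 0.551 degrees

0.551 degrees


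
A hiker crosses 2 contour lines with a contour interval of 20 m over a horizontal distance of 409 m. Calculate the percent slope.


elevation change = 2 * 20 = 40 m
slope = 40 / 409 * 100 = 9.8%

9.8%


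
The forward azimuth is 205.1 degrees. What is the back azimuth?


back azimuth = (205.1 + 180) mod 360 = 25.1 degrees

25.1 degrees


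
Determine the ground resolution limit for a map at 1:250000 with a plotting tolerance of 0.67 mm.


ground = 0.67 mm * 250000 / 1000 = 167.5 m

167.5 m


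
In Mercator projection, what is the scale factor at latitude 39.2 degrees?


SF = 1 / cos(39.2) = 1 / 0.774944 = 1.29

1.29


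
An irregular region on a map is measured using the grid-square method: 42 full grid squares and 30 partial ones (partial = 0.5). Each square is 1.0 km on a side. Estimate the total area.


effective squares = 42 + 30 * 0.5 = 57.0
area = 57.0 * 1.0 = 57.0 km^2

57.0 km^2


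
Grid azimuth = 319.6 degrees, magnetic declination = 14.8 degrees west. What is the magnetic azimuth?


magnetic azimuth = grid azimuth - declination (east +ve)
mag_az = 319.6 - -14.8 = 334.4 degrees

334.4 degrees


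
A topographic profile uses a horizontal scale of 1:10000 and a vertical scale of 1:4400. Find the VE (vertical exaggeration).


VE = horizontal_scale / vertical_scale = 10000 / 4400 ≈ 2.3

2.3x


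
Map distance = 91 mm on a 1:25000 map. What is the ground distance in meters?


ground = 91 mm * 25000 / 1000 = 2275.0 m

2275.0 m


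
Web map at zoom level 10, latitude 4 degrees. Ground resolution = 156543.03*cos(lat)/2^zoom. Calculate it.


res = 156543.03 * cos(4) / 2^10 = 156543.03 * 0.99756405 / 1024 = 152.5 m/pixel

152.5 m/pixel


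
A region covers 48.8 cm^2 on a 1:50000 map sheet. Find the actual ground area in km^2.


ground_area = 48.8 * (50000/100)^2 = 12200000.0 m^2 = 12.2 km^2

12.2 km^2


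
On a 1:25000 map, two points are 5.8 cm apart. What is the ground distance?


ground = 5.8 cm * 25000 / 100 = 1450.0 m = 1.45 km

1.45 km


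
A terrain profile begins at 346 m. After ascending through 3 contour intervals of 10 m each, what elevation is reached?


elevation = 346 + 3 * 10 = 376 m

376 m


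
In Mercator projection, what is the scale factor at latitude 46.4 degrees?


SF = 1 / cos(46.4) = 1 / 0.68962 = 1.45

1.45


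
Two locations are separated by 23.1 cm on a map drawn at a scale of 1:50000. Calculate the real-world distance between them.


ground = 23.1 cm * 50000 / 100 = 11550.0 m = 11.55 km

11.55 km


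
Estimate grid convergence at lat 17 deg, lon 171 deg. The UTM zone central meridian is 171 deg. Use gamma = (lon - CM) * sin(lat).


gamma = (171 - 171) * sin(17) = 0 * 0.292372 = 0.0 degrees

0.0 degrees


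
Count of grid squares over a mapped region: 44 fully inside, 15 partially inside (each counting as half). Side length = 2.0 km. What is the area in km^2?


effective squares = 44 + 15 * 0.5 = 51.5
area = 51.5 * 4.0 = 206.0 km^2

206.0 km^2


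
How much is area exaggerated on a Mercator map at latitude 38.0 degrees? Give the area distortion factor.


area_distortion = 1/cos^2(38.0) = 1.61

1.61


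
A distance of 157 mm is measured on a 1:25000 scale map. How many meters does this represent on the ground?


ground = 157 mm * 25000 / 1000 = 3925.0 m

3925.0 m


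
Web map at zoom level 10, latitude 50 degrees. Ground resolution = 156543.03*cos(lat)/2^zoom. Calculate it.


res = 156543.03 * cos(50) / 2^10 = 156543.03 * 0.64278761 / 1024 = 98.27 m/pixel

98.27 m/pixel


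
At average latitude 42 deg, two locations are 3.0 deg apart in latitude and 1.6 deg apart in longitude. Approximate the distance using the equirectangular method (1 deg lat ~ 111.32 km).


dlat_km = 3.0 * 111.32 = 333.96
dlon_km = 1.6 * 111.32 * cos(42) ≈ 132.363
dist = sqrt(333.96^2 + 132.363^2) ≈ 359.2 km

359.2 km


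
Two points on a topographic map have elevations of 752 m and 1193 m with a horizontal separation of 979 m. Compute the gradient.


gradient = (1193 - 752) / 979 = 441 / 979 = 0.4505

0.4505


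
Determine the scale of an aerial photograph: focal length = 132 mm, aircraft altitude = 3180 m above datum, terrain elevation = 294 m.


scale = f / (H - h) = 132 mm / 2886 m = 132 / 2886000 = 1:21864

1:21864


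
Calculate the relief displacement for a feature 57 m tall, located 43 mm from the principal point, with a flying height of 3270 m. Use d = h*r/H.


d = h * r / H = 57 * 43 / 3270 = 0.75 mm

0.75 mm


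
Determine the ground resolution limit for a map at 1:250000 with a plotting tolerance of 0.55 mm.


ground = 0.55 mm * 250000 / 1000 = 137.5 m

137.5 m


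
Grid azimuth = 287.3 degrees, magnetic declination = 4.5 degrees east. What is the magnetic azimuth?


magnetic azimuth = grid azimuth - declination (east +ve)
mag_az = 287.3 - 4.5 = 282.8 degrees

282.8 degrees


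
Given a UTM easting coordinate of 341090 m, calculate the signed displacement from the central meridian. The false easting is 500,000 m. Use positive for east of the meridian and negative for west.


displacement = 341090 - 500000 = -158910 m

-158910 m


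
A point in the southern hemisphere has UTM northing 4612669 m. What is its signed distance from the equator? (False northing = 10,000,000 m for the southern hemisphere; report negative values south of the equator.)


For southern: actual = 4612669 - 10000000 = -5387331 m

-5387331 m


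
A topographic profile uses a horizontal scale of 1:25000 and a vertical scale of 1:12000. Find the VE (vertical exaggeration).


VE = horizontal_scale / vertical_scale = 25000 / 12000 ≈ 2.1

2.1x


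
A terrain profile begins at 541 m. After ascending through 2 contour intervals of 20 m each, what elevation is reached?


elevation = 541 + 2 * 20 = 581 m

581 m


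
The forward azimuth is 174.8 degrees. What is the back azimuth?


back azimuth = (174.8 + 180) mod 360 = 354.8 degrees

354.8 degrees


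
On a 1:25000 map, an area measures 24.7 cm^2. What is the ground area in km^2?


ground_area = 24.7 * (25000/100)^2 = 1543750.0 m^2 = 1.54375 km^2 ≈ 1.544 km^2

1.544 km^2


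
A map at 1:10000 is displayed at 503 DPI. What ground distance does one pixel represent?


pixel_cm = 2.54 / 503 ≈ 0.00505 cm
ground = pixel_cm * 10000 / 100 = 2.54 * 10000 / (503 * 100) = 25400 / 50300 ≈ 0.5 m

0.5 m


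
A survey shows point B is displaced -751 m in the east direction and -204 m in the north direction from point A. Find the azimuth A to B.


az = atan2(-751, -204) = -105.2 deg
adjusted to 0-360: 254.8 degrees

254.8 degrees


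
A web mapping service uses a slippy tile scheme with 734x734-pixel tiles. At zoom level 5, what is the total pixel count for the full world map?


tiles per axis = 2^5 = 32
total tiles = 32^2 = 1024
pixels per axis = 32 * 734 = 23488
total pixels = 23488^2 = 551686144

551686144 pixels


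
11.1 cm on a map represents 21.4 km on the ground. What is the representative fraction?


ground = 21.4 km = 2140000 cm; RF denominator = ground / map = 2140000 / 11.1 ≈ 192793; RF = 1:192793

1:192793


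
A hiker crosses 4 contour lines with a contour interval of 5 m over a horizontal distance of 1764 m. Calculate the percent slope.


elevation change = 4 * 5 = 20 m
slope = 20 / 1764 * 100 = 1.1%

1.1%


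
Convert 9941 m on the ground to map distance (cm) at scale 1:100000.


map_cm = 9941 * 100 / 100000 = 9.941 cm ≈ 9.94 cm

9.94 cm


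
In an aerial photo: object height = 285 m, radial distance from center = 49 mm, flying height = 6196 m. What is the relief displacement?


d = h * r / H = 285 * 49 / 6196 = 2.25 mm

2.25 mm


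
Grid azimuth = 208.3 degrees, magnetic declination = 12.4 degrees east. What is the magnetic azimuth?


magnetic azimuth = grid azimuth - declination (east +ve)
mag_az = 208.3 - 12.4 = 195.9 degrees

195.9 degrees


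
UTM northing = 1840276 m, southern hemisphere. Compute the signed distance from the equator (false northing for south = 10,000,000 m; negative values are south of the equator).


For southern: actual = 1840276 - 10000000 = -8159724 m

-8159724 m


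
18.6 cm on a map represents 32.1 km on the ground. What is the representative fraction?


ground = 32.1 km = 3210000 cm; RF denominator = ground / map = 3210000 / 18.6 ≈ 172581; RF = 1:172581

1:172581


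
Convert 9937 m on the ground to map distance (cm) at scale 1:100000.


map_cm = 9937 * 100 / 100000 = 9.937 cm ≈ 9.94 cm

9.94 cm


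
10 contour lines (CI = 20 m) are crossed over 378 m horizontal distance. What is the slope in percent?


elevation change = 10 * 20 = 200 m
slope = 200 / 378 * 100 = 52.9%

52.9%


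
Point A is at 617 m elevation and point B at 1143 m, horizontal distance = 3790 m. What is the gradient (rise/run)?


gradient = (1143 - 617) / 3790 = 526 / 3790 = 0.1388

0.1388


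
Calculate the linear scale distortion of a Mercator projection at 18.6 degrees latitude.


SF = 1 / cos(18.6) = 1 / 0.947768 = 1.055

1.055


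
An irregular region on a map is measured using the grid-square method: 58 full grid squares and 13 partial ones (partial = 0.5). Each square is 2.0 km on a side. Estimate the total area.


effective squares = 58 + 13 * 0.5 = 64.5
area = 64.5 * 4.0 = 258.0 km^2

258.0 km^2


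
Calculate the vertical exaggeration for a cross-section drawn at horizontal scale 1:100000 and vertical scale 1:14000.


VE = horizontal_scale / vertical_scale = 100000 / 14000 ≈ 7.1

7.1x


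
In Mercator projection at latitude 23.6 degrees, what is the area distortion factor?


area_distortion = 1/cos^2(23.6) = 1.191

1.191


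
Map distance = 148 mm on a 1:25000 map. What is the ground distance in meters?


ground = 148 mm * 25000 / 1000 = 3700.0 m

3700.0 m


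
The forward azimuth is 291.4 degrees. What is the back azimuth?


back azimuth = (291.4 + 180) mod 360 = 111.4 degrees

111.4 degrees


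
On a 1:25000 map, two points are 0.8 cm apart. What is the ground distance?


ground = 0.8 cm * 25000 / 100 = 200.0 m

200.0 m


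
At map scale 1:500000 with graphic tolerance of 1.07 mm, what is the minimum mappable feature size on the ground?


ground = 1.07 mm * 500000 / 1000 = 535.0 m

535.0 m


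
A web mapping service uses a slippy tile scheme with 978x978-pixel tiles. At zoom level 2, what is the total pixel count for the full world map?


tiles per axis = 2^2 = 4
total tiles = 4^2 = 16
pixels per axis = 4 * 978 = 3912
total pixels = 3912^2 = 15303744

15303744 pixels


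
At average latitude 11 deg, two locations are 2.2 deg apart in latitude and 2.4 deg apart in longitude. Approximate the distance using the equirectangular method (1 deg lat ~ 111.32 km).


dlat_km = 2.2 * 111.32 = 244.904
dlon_km = 2.4 * 111.32 * cos(11) ≈ 262.259
dist = sqrt(244.904^2 + 262.259^2) ≈ 358.8 km

358.8 km


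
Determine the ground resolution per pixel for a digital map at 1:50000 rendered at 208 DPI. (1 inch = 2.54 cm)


pixel_cm = 2.54 / 208 ≈ 0.012212 cm
ground = pixel_cm * 50000 / 100 = 2.54 * 50000 / (208 * 100) = 127000 / 20800 ≈ 6.11 m

6.11 m


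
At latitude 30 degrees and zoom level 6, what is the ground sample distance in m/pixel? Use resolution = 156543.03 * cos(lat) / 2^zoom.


res = 156543.03 * cos(30) / 2^6 = 156543.03 * 0.8660254 / 64 = 2118.29 m/pixel

2118.29 m/pixel


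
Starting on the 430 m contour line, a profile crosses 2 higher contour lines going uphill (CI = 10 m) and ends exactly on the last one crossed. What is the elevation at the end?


elevation = 430 + 2 * 10 = 450 m

450 m


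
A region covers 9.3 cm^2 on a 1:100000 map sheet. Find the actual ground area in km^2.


ground_area = 9.3 * (100000/100)^2 = 9300000.0 m^2 = 9.3 km^2

9.3 km^2


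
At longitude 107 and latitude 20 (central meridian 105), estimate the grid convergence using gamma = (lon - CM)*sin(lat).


gamma = (107 - 105) * sin(20) = 2 * 0.34202 = 0.684 degrees

0.684 degrees


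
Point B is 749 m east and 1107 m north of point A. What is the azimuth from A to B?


az = atan2(749, 1107) = 34.1 deg
adjusted to 0-360: 34.1 degrees

34.1 degrees


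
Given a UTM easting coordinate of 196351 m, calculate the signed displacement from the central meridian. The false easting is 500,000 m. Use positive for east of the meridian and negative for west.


displacement = 196351 - 500000 = -303649 m

-303649 m


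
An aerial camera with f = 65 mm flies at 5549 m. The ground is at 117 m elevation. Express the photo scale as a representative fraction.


scale = f / (H - h) = 65 mm / 5432 m = 65 / 5432000 = 1:83569

1:83569


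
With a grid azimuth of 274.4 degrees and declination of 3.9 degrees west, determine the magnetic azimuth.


magnetic azimuth = grid azimuth - declination (east +ve)
mag_az = 274.4 - -3.9 = 278.3 degrees

278.3 degrees


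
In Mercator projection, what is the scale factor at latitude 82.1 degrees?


SF = 1 / cos(82.1) = 1 / 0.137445 = 7.276

7.276


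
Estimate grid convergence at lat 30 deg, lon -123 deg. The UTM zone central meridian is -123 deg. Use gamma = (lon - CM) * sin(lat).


gamma = (-123 - -123) * sin(30) = 0 * 0.5 = 0.0 degrees

0.0 degrees


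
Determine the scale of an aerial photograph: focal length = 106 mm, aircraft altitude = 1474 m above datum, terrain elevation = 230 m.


scale = f / (H - h) = 106 mm / 1244 m = 106 / 1244000 = 1:11736

1:11736


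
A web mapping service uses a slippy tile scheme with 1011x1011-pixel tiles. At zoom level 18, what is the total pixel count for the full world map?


tiles per axis = 2^18 = 262144
total tiles = 262144^2 = 68719476736
pixels per axis = 262144 * 1011 = 265027584
total pixels = 265027584^2 = 70239620280877056

70239620280877056 pixels


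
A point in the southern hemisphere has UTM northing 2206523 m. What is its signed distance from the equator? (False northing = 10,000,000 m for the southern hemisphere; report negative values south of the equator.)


For southern: actual = 2206523 - 10000000 = -7793477 m

-7793477 m


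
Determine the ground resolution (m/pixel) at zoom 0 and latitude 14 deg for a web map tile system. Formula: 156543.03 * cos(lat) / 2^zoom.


res = 156543.03 * cos(14) / 2^0 = 156543.03 * 0.97029573 / 1 = 151893.03 m/pixel

151893.03 m/pixel


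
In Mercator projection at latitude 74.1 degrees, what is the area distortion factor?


area_distortion = 1/cos^2(74.1) = 13.324

13.324


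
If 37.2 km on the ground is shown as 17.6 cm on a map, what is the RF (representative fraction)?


ground = 37.2 km = 3720000 cm; RF denominator = ground / map = 3720000 / 17.6 ≈ 211364; RF = 1:211364

1:211364


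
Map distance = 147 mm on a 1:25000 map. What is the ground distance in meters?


ground = 147 mm * 25000 / 1000 = 3675.0 m

3675.0 m


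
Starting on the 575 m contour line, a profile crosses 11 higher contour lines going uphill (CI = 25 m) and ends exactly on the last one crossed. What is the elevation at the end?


elevation = 575 + 11 * 25 = 850 m

850 m


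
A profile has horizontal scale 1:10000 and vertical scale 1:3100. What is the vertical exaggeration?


VE = horizontal_scale / vertical_scale = 10000 / 3100 ≈ 3.2

3.2x


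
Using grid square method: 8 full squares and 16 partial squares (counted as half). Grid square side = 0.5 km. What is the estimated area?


effective squares = 8 + 16 * 0.5 = 16.0
area = 16.0 * 0.25 = 4.0 km^2

4.0 km^2


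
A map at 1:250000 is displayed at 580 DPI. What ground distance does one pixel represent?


pixel_cm = 2.54 / 580 ≈ 0.004379 cm
ground = pixel_cm * 250000 / 100 = 2.54 * 250000 / (580 * 100) = 635000 / 58000 ≈ 10.95 m

10.95 m


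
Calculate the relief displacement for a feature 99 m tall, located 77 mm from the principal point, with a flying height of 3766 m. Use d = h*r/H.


d = h * r / H = 99 * 77 / 3766 = 2.02 mm

2.02 mm


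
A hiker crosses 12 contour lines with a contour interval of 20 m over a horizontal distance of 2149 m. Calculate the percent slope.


elevation change = 12 * 20 = 240 m
slope = 240 / 2149 * 100 = 11.2%

11.2%


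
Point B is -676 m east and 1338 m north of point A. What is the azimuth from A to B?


az = atan2(-676, 1338) = -26.8 deg
adjusted to 0-360: 333.2 degrees

333.2 degrees


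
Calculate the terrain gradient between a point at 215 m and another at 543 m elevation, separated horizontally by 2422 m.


gradient = (543 - 215) / 2422 = 328 / 2422 = 0.1354

0.1354


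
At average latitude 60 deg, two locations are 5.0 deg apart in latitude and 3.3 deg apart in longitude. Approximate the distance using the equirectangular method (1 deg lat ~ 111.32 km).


dlat_km = 5.0 * 111.32 = 556.6
dlon_km = 3.3 * 111.32 * cos(60) ≈ 183.678
dist = sqrt(556.6^2 + 183.678^2) ≈ 586.1 km

586.1 km


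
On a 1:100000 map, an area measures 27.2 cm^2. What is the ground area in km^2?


ground_area = 27.2 * (100000/100)^2 = 27200000.0 m^2 = 27.2 km^2

27.2 km^2


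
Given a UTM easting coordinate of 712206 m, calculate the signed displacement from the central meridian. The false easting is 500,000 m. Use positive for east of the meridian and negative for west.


displacement = 712206 - 500000 = 212206 m

212206 m


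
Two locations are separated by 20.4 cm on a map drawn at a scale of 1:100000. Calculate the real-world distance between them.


ground = 20.4 cm * 100000 / 100 = 20400.0 m = 20.4 km

20.4 km


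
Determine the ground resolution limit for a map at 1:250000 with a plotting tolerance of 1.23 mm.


ground = 1.23 mm * 250000 / 1000 = 307.5 m

307.5 m


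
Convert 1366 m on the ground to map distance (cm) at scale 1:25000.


map_cm = 1366 * 100 / 25000 = 5.464 cm ≈ 5.46 cm

5.46 cm


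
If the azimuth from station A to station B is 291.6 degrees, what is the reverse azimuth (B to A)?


back azimuth = (291.6 + 180) mod 360 = 111.6 degrees

111.6 degrees


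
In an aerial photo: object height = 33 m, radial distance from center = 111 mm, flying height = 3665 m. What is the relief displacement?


d = h * r / H = 33 * 111 / 3665 = 1.0 mm

1.0 mm


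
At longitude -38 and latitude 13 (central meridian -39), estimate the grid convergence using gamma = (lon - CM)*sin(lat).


gamma = (-38 - -39) * sin(13) = 1 * 0.224951 = 0.225 degrees

0.225 degrees


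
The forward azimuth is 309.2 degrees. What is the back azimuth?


back azimuth = (309.2 + 180) mod 360 = 129.2 degrees

129.2 degrees


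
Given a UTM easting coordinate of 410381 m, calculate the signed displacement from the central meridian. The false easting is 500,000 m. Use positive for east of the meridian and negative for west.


displacement = 410381 - 500000 = -89619 m

-89619 m


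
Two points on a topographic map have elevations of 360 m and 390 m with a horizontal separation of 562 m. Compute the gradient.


gradient = (390 - 360) / 562 = 30 / 562 = 0.0534

0.0534


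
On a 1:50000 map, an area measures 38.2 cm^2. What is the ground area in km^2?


ground_area = 38.2 * (50000/100)^2 = 9550000.0 m^2 = 9.55 km^2

9.55 km^2


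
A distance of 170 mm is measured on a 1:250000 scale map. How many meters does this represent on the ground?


ground = 170 mm * 250000 / 1000 = 42500.0 m

42500.0 m


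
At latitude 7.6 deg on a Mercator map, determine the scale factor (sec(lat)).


SF = 1 / cos(7.6) = 1 / 0.991216 = 1.009

1.009


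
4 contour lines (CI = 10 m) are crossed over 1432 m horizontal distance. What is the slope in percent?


elevation change = 4 * 10 = 40 m
slope = 40 / 1432 * 100 = 2.8%

2.8%


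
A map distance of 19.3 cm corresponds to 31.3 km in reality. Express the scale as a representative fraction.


ground = 31.3 km = 3130000 cm; RF denominator = ground / map = 3130000 / 19.3 ≈ 162176; RF = 1:162176

1:162176


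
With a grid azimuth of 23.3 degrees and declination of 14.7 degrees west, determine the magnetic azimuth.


magnetic azimuth = grid azimuth - declination (east +ve)
mag_az = 23.3 - -14.7 = 38.0 degrees

38.0 degrees


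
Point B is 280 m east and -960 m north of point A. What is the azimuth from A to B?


az = atan2(280, -960) = 163.7 deg
adjusted to 0-360: 163.7 degrees

163.7 degrees


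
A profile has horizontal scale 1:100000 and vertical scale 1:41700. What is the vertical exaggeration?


VE = horizontal_scale / vertical_scale = 100000 / 41700 ≈ 2.4

2.4x


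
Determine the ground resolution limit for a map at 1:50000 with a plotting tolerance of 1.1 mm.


ground = 1.1 mm * 50000 / 1000 = 55.0 m

55.0 m


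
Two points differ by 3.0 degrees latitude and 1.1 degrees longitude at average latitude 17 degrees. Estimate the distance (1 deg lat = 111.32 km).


dlat_km = 3.0 * 111.32 = 333.96
dlon_km = 1.1 * 111.32 * cos(17) ≈ 117.101
dist = sqrt(333.96^2 + 117.101^2) ≈ 353.9 km

353.9 km


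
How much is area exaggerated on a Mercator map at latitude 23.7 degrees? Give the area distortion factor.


area_distortion = 1/cos^2(23.7) = 1.193

1.193


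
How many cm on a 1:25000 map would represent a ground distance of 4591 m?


map_cm = 4591 * 100 / 25000 = 18.364 cm ≈ 18.36 cm

18.36 cm


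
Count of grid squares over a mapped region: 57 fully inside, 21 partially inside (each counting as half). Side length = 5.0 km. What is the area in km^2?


effective squares = 57 + 21 * 0.5 = 67.5
area = 67.5 * 25.0 = 1687.5 km^2

1687.5 km^2


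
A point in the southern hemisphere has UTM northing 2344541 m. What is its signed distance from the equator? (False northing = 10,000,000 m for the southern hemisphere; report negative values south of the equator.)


For southern: actual = 2344541 - 10000000 = -7655459 m

-7655459 m


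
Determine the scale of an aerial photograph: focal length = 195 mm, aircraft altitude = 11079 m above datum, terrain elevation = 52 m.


scale = f / (H - h) = 195 mm / 11027 m = 195 / 11027000 = 1:56549

1:56549


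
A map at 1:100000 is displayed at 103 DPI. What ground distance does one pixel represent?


pixel_cm = 2.54 / 103 ≈ 0.02466 cm
ground = pixel_cm * 100000 / 100 = 2.54 * 100000 / (103 * 100) = 254000 / 10300 ≈ 24.66 m

24.66 m


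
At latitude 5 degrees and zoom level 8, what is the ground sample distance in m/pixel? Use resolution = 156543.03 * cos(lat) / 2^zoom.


res = 156543.03 * cos(5) / 2^8 = 156543.03 * 0.9961947 / 256 = 609.17 m/pixel

609.17 m/pixel


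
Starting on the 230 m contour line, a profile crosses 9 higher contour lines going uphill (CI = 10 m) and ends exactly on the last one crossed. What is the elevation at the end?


elevation = 230 + 9 * 10 = 320 m

320 m


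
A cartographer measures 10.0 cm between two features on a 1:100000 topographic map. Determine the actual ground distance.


ground = 10.0 cm * 100000 / 100 = 10000.0 m = 10.0 km

10.0 km


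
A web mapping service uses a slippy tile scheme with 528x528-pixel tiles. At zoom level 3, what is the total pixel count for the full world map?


tiles per axis = 2^3 = 8
total tiles = 8^2 = 64
pixels per axis = 8 * 528 = 4224
total pixels = 4224^2 = 17842176

17842176 pixels


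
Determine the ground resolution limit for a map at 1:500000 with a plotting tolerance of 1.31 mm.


ground = 1.31 mm * 500000 / 1000 = 655.0 m

655.0 m


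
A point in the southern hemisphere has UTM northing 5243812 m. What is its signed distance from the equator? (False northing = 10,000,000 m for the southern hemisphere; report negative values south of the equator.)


For southern: actual = 5243812 - 10000000 = -4756188 m

-4756188 m


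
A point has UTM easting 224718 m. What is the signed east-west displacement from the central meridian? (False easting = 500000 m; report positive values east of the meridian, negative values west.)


displacement = 224718 - 500000 = -275282 m

-275282 m


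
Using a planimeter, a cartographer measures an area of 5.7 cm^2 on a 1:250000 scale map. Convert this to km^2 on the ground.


ground_area = 5.7 * (250000/100)^2 = 35625000.0 m^2 = 35.625 km^2

35.625 km^2


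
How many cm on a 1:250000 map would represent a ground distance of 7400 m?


map_cm = 7400 * 100 / 250000 = 2.96 cm

2.96 cm


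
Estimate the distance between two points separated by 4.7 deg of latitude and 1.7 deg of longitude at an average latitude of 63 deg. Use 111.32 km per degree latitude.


dlat_km = 4.7 * 111.32 = 523.204
dlon_km = 1.7 * 111.32 * cos(63) ≈ 85.915
dist = sqrt(523.204^2 + 85.915^2) ≈ 530.2 km

530.2 km


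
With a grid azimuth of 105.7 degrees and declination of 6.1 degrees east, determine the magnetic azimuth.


magnetic azimuth = grid azimuth - declination (east +ve)
mag_az = 105.7 - 6.1 = 99.6 degrees

99.6 degrees


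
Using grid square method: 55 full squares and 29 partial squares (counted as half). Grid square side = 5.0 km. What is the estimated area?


effective squares = 55 + 29 * 0.5 = 69.5
area = 69.5 * 25.0 = 1737.5 km^2

1737.5 km^2


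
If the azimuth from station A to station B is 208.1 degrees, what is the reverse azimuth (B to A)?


back azimuth = (208.1 + 180) mod 360 = 28.1 degrees

28.1 degrees


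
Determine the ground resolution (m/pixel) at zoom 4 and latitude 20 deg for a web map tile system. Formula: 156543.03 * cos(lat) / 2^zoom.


res = 156543.03 * cos(20) / 2^4 = 156543.03 * 0.93969262 / 16 = 9193.9 m/pixel

9193.9 m/pixel


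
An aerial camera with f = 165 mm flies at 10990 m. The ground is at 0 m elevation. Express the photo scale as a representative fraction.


scale = f / (H - h) = 165 mm / 10990 m = 165 / 10990000 = 1:66606

1:66606


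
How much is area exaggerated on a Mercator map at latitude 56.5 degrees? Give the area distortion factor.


area_distortion = 1/cos^2(56.5) = 3.283

3.283


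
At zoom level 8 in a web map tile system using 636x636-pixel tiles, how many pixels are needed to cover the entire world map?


tiles per axis = 2^8 = 256
total tiles = 256^2 = 65536
pixels per axis = 256 * 636 = 162816
total pixels = 162816^2 = 26509049856

26509049856 pixels


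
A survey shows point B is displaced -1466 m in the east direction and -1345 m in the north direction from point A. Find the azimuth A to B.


az = atan2(-1466, -1345) = -132.5 deg
adjusted to 0-360: 227.5 degrees

227.5 degrees


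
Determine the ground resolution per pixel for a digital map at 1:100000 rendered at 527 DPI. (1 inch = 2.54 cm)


pixel_cm = 2.54 / 527 ≈ 0.00482 cm
ground = pixel_cm * 100000 / 100 = 2.54 * 100000 / (527 * 100) = 254000 / 52700 ≈ 4.82 m

4.82 m


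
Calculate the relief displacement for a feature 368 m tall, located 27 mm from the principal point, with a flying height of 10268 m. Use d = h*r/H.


d = h * r / H = 368 * 27 / 10268 = 0.97 mm

0.97 mm


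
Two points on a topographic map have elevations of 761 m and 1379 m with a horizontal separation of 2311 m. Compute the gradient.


gradient = (1379 - 761) / 2311 = 618 / 2311 = 0.2674

0.2674


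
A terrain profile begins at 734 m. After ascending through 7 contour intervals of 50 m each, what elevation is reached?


elevation = 734 + 7 * 50 = 1084 m

1084 m


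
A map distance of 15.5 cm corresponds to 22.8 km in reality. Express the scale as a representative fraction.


ground = 22.8 km = 2280000 cm; RF denominator = ground / map = 2280000 / 15.5 ≈ 147097; RF = 1:147097

1:147097


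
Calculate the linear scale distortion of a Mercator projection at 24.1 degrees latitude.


SF = 1 / cos(24.1) = 1 / 0.912834 = 1.095

1.095


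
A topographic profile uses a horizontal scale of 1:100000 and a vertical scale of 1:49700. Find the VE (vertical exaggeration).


VE = horizontal_scale / vertical_scale = 100000 / 49700 ≈ 2.0

2.0x


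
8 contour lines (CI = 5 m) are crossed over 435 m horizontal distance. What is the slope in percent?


elevation change = 8 * 5 = 40 m
slope = 40 / 435 * 100 = 9.2%

9.2%


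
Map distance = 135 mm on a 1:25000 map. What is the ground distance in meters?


ground = 135 mm * 25000 / 1000 = 3375.0 m

3375.0 m


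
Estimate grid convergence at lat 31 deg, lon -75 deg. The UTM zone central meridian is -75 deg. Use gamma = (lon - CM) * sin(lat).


gamma = (-75 - -75) * sin(31) = 0 * 0.515038 = 0.0 degrees

0.0 degrees


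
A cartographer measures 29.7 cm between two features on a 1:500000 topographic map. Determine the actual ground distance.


ground = 29.7 cm * 500000 / 100 = 148500.0 m = 148.5 km

148.5 km


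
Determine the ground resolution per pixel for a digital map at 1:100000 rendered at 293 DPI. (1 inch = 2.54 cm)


pixel_cm = 2.54 / 293 ≈ 0.008669 cm
ground = pixel_cm * 100000 / 100 = 2.54 * 100000 / (293 * 100) = 254000 / 29300 ≈ 8.67 m

8.67 m


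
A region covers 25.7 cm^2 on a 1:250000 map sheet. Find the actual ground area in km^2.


ground_area = 25.7 * (250000/100)^2 = 160625000.0 m^2 = 160.625 km^2

160.625 km^2


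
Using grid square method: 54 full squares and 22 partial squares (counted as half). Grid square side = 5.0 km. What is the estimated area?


effective squares = 54 + 22 * 0.5 = 65.0
area = 65.0 * 25.0 = 1625.0 km^2

1625.0 km^2


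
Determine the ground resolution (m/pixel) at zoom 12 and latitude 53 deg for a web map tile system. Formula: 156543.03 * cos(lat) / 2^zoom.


res = 156543.03 * cos(53) / 2^12 = 156543.03 * 0.60181502 / 4096 = 23.0 m/pixel

23.0 m/pixel


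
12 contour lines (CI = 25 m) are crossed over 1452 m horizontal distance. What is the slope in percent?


elevation change = 12 * 25 = 300 m
slope = 300 / 1452 * 100 = 20.7%

20.7%


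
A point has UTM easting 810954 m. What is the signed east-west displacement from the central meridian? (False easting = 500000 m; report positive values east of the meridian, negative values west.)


displacement = 810954 - 500000 = 310954 m

310954 m


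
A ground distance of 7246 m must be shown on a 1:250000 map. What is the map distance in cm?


map_cm = 7246 * 100 / 250000 = 2.8984 cm ≈ 2.9 cm

2.9 cm


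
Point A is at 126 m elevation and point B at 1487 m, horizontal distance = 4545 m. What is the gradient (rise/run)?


gradient = (1487 - 126) / 4545 = 1361 / 4545 = 0.2994

0.2994


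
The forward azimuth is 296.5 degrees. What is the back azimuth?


back azimuth = (296.5 + 180) mod 360 = 116.5 degrees

116.5 degrees


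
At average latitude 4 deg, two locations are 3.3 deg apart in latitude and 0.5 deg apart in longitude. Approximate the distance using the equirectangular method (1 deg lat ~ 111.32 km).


dlat_km = 3.3 * 111.32 = 367.356
dlon_km = 0.5 * 111.32 * cos(4) ≈ 55.524
dist = sqrt(367.356^2 + 55.524^2) ≈ 371.5 km

371.5 km


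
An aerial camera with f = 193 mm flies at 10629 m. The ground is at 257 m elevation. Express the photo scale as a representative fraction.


scale = f / (H - h) = 193 mm / 10372 m = 193 / 10372000 = 1:53741

1:53741
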